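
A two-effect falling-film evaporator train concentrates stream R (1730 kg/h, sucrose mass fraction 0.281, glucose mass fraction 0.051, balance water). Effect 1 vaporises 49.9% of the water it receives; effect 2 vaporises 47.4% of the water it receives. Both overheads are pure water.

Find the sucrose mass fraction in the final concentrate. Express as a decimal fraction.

0.553

water in feed = 1730×0.668 = 1155.6 kg/h.
After stage 1: water left = (1−0.499)×1155.6 = 578.98; stream total = 1153.3 kg/h.
After stage 2: water left = (1−0.474)×578.98 = 304.54; final concentrate = 878.9 kg/h.
sucrose fraction = 486.13/878.9 = 0.553.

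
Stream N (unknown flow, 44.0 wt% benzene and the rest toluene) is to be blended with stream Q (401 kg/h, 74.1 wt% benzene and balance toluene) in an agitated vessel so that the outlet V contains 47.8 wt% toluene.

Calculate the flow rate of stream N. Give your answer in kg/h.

Let N be the unknown flow. Total out = 401 + N.
toluene balance: 103.86 + 0.560·N = 0.478·(401 + N)
(0.560 − 0.478)·N = 0.478×401 − 103.86 = 87.819
N = 87.819 / 0.082 = 1071 kg/h

1071 kg/h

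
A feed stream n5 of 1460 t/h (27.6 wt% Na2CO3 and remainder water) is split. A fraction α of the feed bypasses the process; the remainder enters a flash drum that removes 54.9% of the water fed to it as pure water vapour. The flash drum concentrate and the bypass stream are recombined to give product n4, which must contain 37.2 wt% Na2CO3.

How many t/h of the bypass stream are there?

512.1 t/h

All 1460×0.276 = 402.96 t/h of Na2CO3 reaches n4, so n4 = 402.96/0.372 = 1083.2 t/h and vapour = 376.77 t/h.
The evaporator receives (1−α)·1460 of feed at 0.724 water and removes 0.549 of that water:
0.549×0.724×(1−α)×1460 = 376.77
(1−α) = 376.77/580.31 = 0.6493;  α = 0.3507.
Bypass flow = 0.3507×1460 = 512.08 t/h.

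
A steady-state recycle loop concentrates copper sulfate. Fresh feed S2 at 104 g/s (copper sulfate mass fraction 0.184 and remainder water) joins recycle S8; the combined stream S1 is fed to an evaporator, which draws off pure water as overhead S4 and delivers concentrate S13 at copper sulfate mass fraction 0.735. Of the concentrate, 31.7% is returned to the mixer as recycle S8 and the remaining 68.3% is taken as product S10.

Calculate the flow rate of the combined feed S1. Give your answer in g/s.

Overall copper sulfate balance (none leaves overhead): copper sulfate in fresh feed = copper sulfate in product, i.e. 104×0.184 = (1−0.317)·S13·0.735.
S13 = 19.136/(0.735×0.683) = 38.119 g/s.
Recycle S8 = 0.317×38.119 = 12.084 g/s.
Combined feed S1 = 104 + 12.084 = 116.08 g/s.

116.1 g/s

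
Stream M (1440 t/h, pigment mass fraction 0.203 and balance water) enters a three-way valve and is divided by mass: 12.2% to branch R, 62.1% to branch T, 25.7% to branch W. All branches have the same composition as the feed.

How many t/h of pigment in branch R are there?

35.66 t/h

Branch R total = 0.122×1440 = 175.68 t/h.
pigment in R = 0.203×175.68 = 35.663 t/h.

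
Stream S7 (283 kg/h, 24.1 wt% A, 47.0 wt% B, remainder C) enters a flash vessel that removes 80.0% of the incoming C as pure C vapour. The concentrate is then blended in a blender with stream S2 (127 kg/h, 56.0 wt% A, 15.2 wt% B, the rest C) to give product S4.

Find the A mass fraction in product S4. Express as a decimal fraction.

Vapour removed = 0.800×0.289×283 = 65.43 kg/h; concentrate = 217.57 kg/h.
A reaching the mixer = 68.203 (from concentrate) + 127×0.560 = 139.32 kg/h.
Product flow = 217.57 + 127 = 344.57 kg/h; A fraction = 0.404.

0.404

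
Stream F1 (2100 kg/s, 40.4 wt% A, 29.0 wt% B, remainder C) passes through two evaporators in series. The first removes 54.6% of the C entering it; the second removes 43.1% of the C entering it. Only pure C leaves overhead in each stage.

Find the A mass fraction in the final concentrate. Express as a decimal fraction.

0.523

C in feed = 2100×0.306 = 642.6 kg/s.
After stage 1: C left = (1−0.546)×642.6 = 291.74; stream total = 1749.1 kg/s.
After stage 2: C left = (1−0.431)×291.74 = 166; final concentrate = 1623.4 kg/s.
A fraction = 848.4/1623.4 = 0.523.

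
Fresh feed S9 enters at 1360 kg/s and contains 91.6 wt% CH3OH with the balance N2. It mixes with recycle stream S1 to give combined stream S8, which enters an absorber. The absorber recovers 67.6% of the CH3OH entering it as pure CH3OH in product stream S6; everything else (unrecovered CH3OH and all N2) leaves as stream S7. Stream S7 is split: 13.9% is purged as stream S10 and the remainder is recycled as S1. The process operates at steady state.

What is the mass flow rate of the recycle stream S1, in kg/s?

1190 kg/s

N2 enters only via S9 and leaves only via the purge: 1360×0.084 = 0.139×(N2 in S7), and the absorber passes all N2, so N2 in S8 = N2 in S7 = 821.87 kg/s.
CH3OH in S8: m_A = 1360×0.916 + (1−0.139)·(1−0.676)·m_A, so m_A = 1245.8/0.7210 = 1727.7 kg/s.
S7 = (1−0.676)×1727.7 + 821.87 = 1381.7 kg/s.
Recycle S1 = (1−0.139)×1381.7 = 1189.6 kg/s.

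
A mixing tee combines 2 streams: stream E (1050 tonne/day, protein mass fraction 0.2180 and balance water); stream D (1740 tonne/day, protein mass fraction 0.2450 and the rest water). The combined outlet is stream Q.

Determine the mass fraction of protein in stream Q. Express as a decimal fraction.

0.2348

Total flow out = 1050 + 1740 = 2790 tonne/day.
protein in = 1050×0.218 + 1740×0.245 = 655.2 tonne/day.
protein mass fraction in Q = 655.2/2790 = 0.2348.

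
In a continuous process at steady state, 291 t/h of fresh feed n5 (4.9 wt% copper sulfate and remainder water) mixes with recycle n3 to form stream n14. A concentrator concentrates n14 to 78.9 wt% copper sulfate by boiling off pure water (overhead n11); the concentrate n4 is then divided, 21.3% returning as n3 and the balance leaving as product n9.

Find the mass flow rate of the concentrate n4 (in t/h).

Overall copper sulfate balance (none leaves overhead): copper sulfate in fresh feed = copper sulfate in product, i.e. 291×0.049 = (1−0.213)·n4·0.789.
n4 = 14.259/(0.789×0.787) = 22.963 t/h.

22.96 t/h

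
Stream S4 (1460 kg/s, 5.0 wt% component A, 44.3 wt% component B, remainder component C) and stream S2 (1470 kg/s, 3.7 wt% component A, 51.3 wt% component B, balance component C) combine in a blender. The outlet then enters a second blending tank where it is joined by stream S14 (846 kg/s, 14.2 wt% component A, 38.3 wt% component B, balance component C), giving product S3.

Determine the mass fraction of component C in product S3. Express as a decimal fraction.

0.478

Overall, product flow = 3776 kg/s.
component C in = 1460×0.507 + 1470×0.450 + 846×0.475 = 1803.6 kg/s.
component C fraction in S3 = 0.478.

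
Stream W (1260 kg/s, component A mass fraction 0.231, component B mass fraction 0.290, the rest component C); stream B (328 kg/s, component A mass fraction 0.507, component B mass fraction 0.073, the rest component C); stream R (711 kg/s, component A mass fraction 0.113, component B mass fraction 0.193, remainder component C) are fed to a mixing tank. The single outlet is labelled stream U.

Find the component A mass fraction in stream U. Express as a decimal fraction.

Total flow out = 1260 + 328 + 711 = 2299 kg/s.
component A in = 1260×0.231 + 328×0.507 + 711×0.113 = 537.7 kg/s.
component A mass fraction in U = 537.7/2299 = 0.234.

0.234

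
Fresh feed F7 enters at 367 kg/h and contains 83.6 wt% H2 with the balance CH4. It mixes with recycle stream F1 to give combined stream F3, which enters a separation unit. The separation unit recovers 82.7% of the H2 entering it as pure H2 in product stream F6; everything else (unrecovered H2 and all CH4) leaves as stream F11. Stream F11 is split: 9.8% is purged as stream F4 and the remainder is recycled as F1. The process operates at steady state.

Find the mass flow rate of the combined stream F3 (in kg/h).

CH4 enters only via F7 and leaves only via the purge: 367×0.164 = 0.098×(CH4 in F11), and the separation unit passes all CH4, so CH4 in F3 = CH4 in F11 = 614.16 kg/h.
H2 in F3: m_A = 367×0.836 + (1−0.098)·(1−0.827)·m_A, so m_A = 306.81/0.8440 = 363.54 kg/h.
F3 = 363.54 + 614.16 = 977.7 kg/h.

977.7 kg/h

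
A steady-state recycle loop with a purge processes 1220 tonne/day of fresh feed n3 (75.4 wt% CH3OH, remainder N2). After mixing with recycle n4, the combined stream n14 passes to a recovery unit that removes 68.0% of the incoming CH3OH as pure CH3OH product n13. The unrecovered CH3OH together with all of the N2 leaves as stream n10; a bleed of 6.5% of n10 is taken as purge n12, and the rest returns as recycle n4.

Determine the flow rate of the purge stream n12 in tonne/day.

N2 enters only via n3 and leaves only via the purge: 1220×0.246 = 0.065×(N2 in n10), and the recovery unit passes all N2, so N2 in n14 = N2 in n10 = 4617.2 tonne/day.
CH3OH in n14: m_A = 1220×0.754 + (1−0.065)·(1−0.680)·m_A, so m_A = 919.88/0.7008 = 1312.6 tonne/day.
n10 = (1−0.680)×1312.6 + 4617.2 = 5037.3 tonne/day.
Purge n12 = 0.065×5037.3 = 327.42 tonne/day.

327.4 tonne/day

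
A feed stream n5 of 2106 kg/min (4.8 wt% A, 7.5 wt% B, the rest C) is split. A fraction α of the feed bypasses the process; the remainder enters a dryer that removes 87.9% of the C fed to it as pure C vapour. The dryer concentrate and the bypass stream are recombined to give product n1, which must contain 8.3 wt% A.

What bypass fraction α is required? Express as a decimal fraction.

0.453

All 2106×0.048 = 101.09 kg/min of A reaches n1, so n1 = 101.09/0.083 = 1217.9 kg/min and vapour = 888.07 kg/min.
The evaporator receives (1−α)·2106 of feed at 0.877 C and removes 0.879 of that C:
0.879×0.877×(1−α)×2106 = 888.07
(1−α) = 888.07/1623.5 = 0.5470;  α = 0.4530.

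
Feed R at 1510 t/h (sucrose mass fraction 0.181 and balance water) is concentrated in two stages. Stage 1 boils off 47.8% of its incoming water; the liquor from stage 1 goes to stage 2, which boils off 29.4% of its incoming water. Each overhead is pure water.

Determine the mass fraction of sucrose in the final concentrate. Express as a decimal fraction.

water in feed = 1510×0.819 = 1236.7 t/h.
After stage 1: water left = (1−0.478)×1236.7 = 645.55; stream total = 918.86 t/h.
After stage 2: water left = (1−0.294)×645.55 = 455.76; final concentrate = 729.07 t/h.
sucrose fraction = 273.31/729.07 = 0.375.

0.375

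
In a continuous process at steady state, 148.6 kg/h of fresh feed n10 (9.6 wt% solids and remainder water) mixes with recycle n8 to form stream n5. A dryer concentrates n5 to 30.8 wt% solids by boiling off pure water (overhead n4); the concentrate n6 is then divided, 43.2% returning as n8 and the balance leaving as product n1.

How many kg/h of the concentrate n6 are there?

Overall solids balance (none leaves overhead): solids in fresh feed = solids in product, i.e. 148.6×0.096 = (1−0.432)·n6·0.308.
n6 = 14.266/(0.308×0.568) = 81.544 kg/h.

81.54 kg/h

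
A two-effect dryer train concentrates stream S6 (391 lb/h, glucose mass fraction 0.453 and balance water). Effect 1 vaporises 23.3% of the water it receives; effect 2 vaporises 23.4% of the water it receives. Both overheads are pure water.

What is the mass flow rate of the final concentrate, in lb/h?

302.8 lb/h

water in feed = 391×0.547 = 213.88 lb/h.
After stage 1: water left = (1−0.233)×213.88 = 164.04; stream total = 341.17 lb/h.
After stage 2: water left = (1−0.234)×164.04 = 125.66; final concentrate = 302.78 lb/h.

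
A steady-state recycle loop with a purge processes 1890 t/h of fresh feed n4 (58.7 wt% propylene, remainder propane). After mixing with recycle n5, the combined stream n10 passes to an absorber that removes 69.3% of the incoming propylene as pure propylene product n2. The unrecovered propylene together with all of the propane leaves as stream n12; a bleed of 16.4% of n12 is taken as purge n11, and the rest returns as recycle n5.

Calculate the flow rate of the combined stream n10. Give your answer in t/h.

6252 t/h

propane enters only via n4 and leaves only via the purge: 1890×0.413 = 0.164×(propane in n12), and the absorber passes all propane, so propane in n10 = propane in n12 = 4759.6 t/h.
propylene in n10: m_A = 1890×0.587 + (1−0.164)·(1−0.693)·m_A, so m_A = 1109.4/0.7433 = 1492.5 t/h.
n10 = 1492.5 + 4759.6 = 6252.1 t/h.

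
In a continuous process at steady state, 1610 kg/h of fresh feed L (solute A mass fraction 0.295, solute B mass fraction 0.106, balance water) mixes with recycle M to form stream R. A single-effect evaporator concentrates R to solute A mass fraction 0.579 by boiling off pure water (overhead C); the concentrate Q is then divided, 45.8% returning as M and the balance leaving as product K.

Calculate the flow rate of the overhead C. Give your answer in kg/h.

789.7 kg/h

Overall solute A balance (none leaves overhead): solute A in fresh feed = solute A in product, i.e. 1610×0.295 = (1−0.458)·Q·0.579.
Q = 474.95/(0.579×0.542) = 1513.5 kg/h.
Recycle M = 0.458×1513.5 = 693.16 kg/h.
Combined feed R = 1610 + 693.16 = 2303.2 kg/h.
Overhead C = R − Q = 2303.2 − 1513.5 = 789.71 kg/h.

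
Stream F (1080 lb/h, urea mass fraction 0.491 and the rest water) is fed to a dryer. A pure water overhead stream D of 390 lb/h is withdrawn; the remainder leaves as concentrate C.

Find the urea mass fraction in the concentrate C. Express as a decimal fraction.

urea is not removed: 1080×0.491 = 530.28 lb/h of urea enters C.
Concentrate = 1080 − 390 = 690 lb/h.
Mass fraction = 530.28/690 = 0.769.

0.769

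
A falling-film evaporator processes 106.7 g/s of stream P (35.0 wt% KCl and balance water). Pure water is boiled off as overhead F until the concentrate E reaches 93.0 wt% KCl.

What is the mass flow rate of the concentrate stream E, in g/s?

40.16 g/s

KCl is conserved: 106.7×0.350 = 37.345 g/s all reports to the concentrate.
Concentrate = 37.345/(target fraction) = 40.156 g/s.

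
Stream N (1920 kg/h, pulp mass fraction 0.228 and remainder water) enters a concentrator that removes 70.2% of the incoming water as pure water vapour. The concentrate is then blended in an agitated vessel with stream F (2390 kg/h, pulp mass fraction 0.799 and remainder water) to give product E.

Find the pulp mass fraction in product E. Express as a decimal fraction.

0.718

Vapour removed = 0.702×0.772×1920 = 1040.5 kg/h; concentrate = 879.47 kg/h.
pulp reaching the mixer = 437.76 (from concentrate) + 2390×0.799 = 2347.4 kg/h.
Product flow = 879.47 + 2390 = 3269.5 kg/h; pulp fraction = 0.718.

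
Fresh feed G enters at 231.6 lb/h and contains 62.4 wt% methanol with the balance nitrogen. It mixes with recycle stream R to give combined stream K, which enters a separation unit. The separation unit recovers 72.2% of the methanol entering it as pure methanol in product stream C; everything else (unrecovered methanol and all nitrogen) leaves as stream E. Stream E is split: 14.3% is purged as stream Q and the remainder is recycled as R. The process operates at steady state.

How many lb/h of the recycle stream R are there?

567.1 lb/h

nitrogen enters only via G and leaves only via the purge: 231.6×0.376 = 0.143×(nitrogen in E), and the separation unit passes all nitrogen, so nitrogen in K = nitrogen in E = 608.96 lb/h.
methanol in K: m_A = 231.6×0.624 + (1−0.143)·(1−0.722)·m_A, so m_A = 144.52/0.7618 = 189.72 lb/h.
E = (1−0.722)×189.72 + 608.96 = 661.7 lb/h.
Recycle R = (1−0.143)×661.7 = 567.08 lb/h.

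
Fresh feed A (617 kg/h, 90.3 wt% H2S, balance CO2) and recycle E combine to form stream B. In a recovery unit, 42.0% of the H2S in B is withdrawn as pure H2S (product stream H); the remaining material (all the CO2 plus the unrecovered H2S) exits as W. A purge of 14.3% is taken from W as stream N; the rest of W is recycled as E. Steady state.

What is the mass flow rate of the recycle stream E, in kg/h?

CO2 enters only via A and leaves only via the purge: 617×0.097 = 0.143×(CO2 in W), and the recovery unit passes all CO2, so CO2 in B = CO2 in W = 418.52 kg/h.
H2S in B: m_A = 617×0.903 + (1−0.143)·(1−0.420)·m_A, so m_A = 557.15/0.5029 = 1107.8 kg/h.
W = (1−0.420)×1107.8 + 418.52 = 1061 kg/h.
Recycle E = (1−0.143)×1061 = 909.31 kg/h.

909.3 kg/h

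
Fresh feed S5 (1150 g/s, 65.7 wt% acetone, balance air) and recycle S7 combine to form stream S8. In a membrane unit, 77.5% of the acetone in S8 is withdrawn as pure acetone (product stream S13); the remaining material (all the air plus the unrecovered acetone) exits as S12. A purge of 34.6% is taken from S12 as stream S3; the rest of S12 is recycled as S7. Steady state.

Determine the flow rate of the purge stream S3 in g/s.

463.4 g/s

air enters only via S5 and leaves only via the purge: 1150×0.343 = 0.346×(air in S12), and the membrane unit passes all air, so air in S8 = air in S12 = 1140 g/s.
acetone in S8: m_A = 1150×0.657 + (1−0.346)·(1−0.775)·m_A, so m_A = 755.55/0.8528 = 885.91 g/s.
S12 = (1−0.775)×885.91 + 1140 = 1339.4 g/s.
Purge S3 = 0.346×1339.4 = 463.42 g/s.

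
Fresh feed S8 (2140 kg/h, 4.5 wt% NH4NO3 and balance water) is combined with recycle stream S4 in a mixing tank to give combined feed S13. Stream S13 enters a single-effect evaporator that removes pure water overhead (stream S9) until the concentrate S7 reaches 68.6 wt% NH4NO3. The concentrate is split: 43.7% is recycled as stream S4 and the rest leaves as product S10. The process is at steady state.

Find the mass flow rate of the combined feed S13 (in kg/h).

Overall NH4NO3 balance (none leaves overhead): NH4NO3 in fresh feed = NH4NO3 in product, i.e. 2140×0.045 = (1−0.437)·S7·0.686.
S7 = 96.3/(0.686×0.563) = 249.34 kg/h.
Recycle S4 = 0.437×249.34 = 108.96 kg/h.
Combined feed S13 = 2140 + 108.96 = 2249 kg/h.

2249 kg/h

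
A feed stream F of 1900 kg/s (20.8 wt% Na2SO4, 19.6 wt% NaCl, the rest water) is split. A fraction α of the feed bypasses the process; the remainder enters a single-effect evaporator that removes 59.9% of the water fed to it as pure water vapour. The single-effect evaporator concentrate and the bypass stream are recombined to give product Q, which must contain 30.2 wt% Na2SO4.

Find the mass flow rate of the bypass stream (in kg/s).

243.5 kg/s

All 1900×0.208 = 395.2 kg/s of Na2SO4 reaches Q, so Q = 395.2/0.302 = 1308.6 kg/s and vapour = 591.39 kg/s.
The evaporator receives (1−α)·1900 of feed at 0.596 water and removes 0.599 of that water:
0.599×0.596×(1−α)×1900 = 591.39
(1−α) = 591.39/678.31 = 0.8719;  α = 0.1281.
Bypass flow = 0.1281×1900 = 243.46 kg/s.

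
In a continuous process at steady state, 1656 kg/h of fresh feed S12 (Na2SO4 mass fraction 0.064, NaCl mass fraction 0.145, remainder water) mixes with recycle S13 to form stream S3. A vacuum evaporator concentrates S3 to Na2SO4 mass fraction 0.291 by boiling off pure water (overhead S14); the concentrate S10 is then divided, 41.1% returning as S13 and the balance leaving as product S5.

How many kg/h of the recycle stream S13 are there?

Overall Na2SO4 balance (none leaves overhead): Na2SO4 in fresh feed = Na2SO4 in product, i.e. 1656×0.064 = (1−0.411)·S10·0.291.
S10 = 105.98/(0.291×0.589) = 618.35 kg/h.
Recycle S13 = 0.411×618.35 = 254.14 kg/h.

254.1 kg/h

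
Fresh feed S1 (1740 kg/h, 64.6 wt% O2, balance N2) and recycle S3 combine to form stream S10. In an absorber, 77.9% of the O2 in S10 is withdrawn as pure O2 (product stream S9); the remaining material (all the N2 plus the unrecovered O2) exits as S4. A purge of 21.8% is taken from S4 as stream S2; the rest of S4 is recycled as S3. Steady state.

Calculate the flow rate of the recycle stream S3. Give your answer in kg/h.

N2 enters only via S1 and leaves only via the purge: 1740×0.354 = 0.218×(N2 in S4), and the absorber passes all N2, so N2 in S10 = N2 in S4 = 2825.5 kg/h.
O2 in S10: m_A = 1740×0.646 + (1−0.218)·(1−0.779)·m_A, so m_A = 1124/0.8272 = 1358.9 kg/h.
S4 = (1−0.779)×1358.9 + 2825.5 = 3125.8 kg/h.
Recycle S3 = (1−0.218)×3125.8 = 2444.4 kg/h.

2444 kg/h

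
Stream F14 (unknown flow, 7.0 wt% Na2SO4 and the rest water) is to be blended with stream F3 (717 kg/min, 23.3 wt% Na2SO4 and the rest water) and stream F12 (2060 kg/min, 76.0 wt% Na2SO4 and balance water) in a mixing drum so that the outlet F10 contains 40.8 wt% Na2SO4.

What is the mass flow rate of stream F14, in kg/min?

1774 kg/min

Let F14 be the unknown flow. Total out = 2777 + F14.
Na2SO4 balance: 1732.7 + 0.070·F14 = 0.408·(2777 + F14)
(0.070 − 0.408)·F14 = 0.408×2777 − 1732.7 = -599.64
F14 = -599.64 / -0.338 = 1774.1 kg/min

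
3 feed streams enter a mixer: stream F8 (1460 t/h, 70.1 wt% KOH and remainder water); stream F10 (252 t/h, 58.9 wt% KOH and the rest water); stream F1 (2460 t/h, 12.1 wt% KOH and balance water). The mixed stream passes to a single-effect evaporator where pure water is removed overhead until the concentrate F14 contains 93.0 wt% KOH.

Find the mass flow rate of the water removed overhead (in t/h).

2592 t/h

KOH entering = 1460×0.701 + 252×0.589 + 2460×0.121 = 1469.5 t/h.
All KOH reports to F14, so F14 = 1469.5/0.930 = 1580.2 t/h.
Total feed = 4172 t/h; overhead = 4172 − 1580.2 = 2591.8 t/h.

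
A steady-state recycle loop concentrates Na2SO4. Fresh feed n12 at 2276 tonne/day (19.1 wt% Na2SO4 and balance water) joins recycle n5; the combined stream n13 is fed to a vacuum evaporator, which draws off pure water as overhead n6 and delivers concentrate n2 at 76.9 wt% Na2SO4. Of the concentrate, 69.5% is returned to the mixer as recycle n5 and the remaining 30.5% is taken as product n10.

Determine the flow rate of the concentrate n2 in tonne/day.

Overall Na2SO4 balance (none leaves overhead): Na2SO4 in fresh feed = Na2SO4 in product, i.e. 2276×0.191 = (1−0.695)·n2·0.769.
n2 = 434.72/(0.769×0.305) = 1853.4 tonne/day.

1853 tonne/day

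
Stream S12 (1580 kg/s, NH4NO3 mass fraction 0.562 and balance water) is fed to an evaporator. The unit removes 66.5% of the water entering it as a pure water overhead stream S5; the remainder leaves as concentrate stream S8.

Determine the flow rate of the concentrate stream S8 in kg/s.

1120 kg/s

water entering = 1580×0.438 = 692.04 kg/s; overhead removed = 0.665×692.04 = 460.21 kg/s.
Concentrate = 1580 − 460.21 = 1119.8 kg/s.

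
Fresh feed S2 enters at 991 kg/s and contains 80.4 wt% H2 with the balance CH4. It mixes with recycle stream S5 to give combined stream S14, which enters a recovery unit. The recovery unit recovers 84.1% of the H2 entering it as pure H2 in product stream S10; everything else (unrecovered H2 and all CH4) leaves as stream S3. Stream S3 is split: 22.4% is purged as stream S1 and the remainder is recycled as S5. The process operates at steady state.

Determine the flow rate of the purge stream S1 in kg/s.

226.6 kg/s

CH4 enters only via S2 and leaves only via the purge: 991×0.196 = 0.224×(CH4 in S3), and the recovery unit passes all CH4, so CH4 in S14 = CH4 in S3 = 867.13 kg/s.
H2 in S14: m_A = 991×0.804 + (1−0.224)·(1−0.841)·m_A, so m_A = 796.76/0.8766 = 908.91 kg/s.
S3 = (1−0.841)×908.91 + 867.13 = 1011.6 kg/s.
Purge S1 = 0.224×1011.6 = 226.61 kg/s.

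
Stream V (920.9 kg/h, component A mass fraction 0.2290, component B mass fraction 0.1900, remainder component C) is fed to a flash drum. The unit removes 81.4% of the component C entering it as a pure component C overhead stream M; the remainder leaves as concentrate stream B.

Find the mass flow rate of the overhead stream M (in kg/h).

component C entering = 920.9×0.581 = 535.04 kg/h; overhead removed = 0.814×535.04 = 435.52 kg/h.

435.5 kg/h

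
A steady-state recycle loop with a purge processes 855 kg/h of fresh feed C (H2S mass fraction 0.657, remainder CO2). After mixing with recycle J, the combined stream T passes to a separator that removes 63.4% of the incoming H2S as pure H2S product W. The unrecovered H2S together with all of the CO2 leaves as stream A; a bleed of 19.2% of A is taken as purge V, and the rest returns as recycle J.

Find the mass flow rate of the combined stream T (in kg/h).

CO2 enters only via C and leaves only via the purge: 855×0.343 = 0.192×(CO2 in A), and the separator passes all CO2, so CO2 in T = CO2 in A = 1527.4 kg/h.
H2S in T: m_A = 855×0.657 + (1−0.192)·(1−0.634)·m_A, so m_A = 561.74/0.7043 = 797.61 kg/h.
T = 797.61 + 1527.4 = 2325 kg/h.

2325 kg/h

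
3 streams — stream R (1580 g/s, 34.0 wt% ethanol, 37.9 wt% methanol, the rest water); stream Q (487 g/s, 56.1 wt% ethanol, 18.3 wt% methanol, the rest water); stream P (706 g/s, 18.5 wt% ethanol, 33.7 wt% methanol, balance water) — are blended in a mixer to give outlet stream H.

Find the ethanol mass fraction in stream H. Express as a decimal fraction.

0.339

Total flow out = 1580 + 487 + 706 = 2773 g/s.
ethanol in = 1580×0.340 + 487×0.561 + 706×0.185 = 941.02 g/s.
ethanol mass fraction in H = 941.02/2773 = 0.339.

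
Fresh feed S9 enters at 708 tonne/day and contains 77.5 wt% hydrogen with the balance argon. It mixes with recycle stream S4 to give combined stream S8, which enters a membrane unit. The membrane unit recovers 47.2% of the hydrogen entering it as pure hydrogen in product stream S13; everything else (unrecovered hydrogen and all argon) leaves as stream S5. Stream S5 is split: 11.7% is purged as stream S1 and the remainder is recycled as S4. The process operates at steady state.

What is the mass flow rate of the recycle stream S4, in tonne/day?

1681 tonne/day

argon enters only via S9 and leaves only via the purge: 708×0.225 = 0.117×(argon in S5), and the membrane unit passes all argon, so argon in S8 = argon in S5 = 1361.5 tonne/day.
hydrogen in S8: m_A = 708×0.775 + (1−0.117)·(1−0.472)·m_A, so m_A = 548.7/0.5338 = 1028 tonne/day.
S5 = (1−0.472)×1028 + 1361.5 = 1904.3 tonne/day.
Recycle S4 = (1−0.117)×1904.3 = 1681.5 tonne/day.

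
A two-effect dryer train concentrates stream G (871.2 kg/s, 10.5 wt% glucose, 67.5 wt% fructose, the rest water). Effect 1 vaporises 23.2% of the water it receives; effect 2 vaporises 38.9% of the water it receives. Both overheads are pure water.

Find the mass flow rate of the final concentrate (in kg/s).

769.5 kg/s

water in feed = 871.2×0.220 = 191.66 kg/s.
After stage 1: water left = (1−0.232)×191.66 = 147.2; stream total = 826.73 kg/s.
After stage 2: water left = (1−0.389)×147.2 = 89.938; final concentrate = 769.47 kg/s.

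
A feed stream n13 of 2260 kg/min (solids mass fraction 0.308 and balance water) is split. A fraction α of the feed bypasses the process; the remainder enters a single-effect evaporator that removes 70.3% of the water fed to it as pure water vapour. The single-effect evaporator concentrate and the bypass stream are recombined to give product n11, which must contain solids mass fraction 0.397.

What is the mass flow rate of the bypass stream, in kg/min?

1219 kg/min

All 2260×0.308 = 696.08 kg/min of solids reaches n11, so n11 = 696.08/0.397 = 1753.4 kg/min and vapour = 506.65 kg/min.
The evaporator receives (1−α)·2260 of feed at 0.692 water and removes 0.703 of that water:
0.703×0.692×(1−α)×2260 = 506.65
(1−α) = 506.65/1099.4 = 0.4608;  α = 0.5392.
Bypass flow = 0.5392×2260 = 1218.5 kg/min.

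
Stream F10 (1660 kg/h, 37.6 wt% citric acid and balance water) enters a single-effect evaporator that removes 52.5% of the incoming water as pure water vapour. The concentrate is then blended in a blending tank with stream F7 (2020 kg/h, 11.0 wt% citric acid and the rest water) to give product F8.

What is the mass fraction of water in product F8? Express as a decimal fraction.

Vapour removed = 0.525×0.624×1660 = 543.82 kg/h; concentrate = 1116.2 kg/h.
water reaching the mixer = 492.02 (from concentrate) + 2020×0.890 = 2289.8 kg/h.
Product flow = 1116.2 + 2020 = 3136.2 kg/h; water fraction = 0.7301.

0.7301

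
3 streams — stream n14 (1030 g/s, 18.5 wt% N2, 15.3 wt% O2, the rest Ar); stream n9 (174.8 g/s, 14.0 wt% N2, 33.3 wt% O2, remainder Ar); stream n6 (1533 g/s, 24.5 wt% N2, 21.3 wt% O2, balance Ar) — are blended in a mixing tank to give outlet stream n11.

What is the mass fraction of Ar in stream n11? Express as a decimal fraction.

0.586

Total flow out = 1030 + 174.8 + 1533 = 2737.8 g/s.
Ar in = 1030×0.662 + 174.8×0.527 + 1533×0.542 = 1604.9 g/s.
Ar mass fraction in n11 = 1604.9/2737.8 = 0.586.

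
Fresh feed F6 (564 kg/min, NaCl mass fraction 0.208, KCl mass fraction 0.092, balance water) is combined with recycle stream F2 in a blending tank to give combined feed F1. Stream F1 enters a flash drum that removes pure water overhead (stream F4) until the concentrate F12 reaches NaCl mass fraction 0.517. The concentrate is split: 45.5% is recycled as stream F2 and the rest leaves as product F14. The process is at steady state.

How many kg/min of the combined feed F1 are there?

Overall NaCl balance (none leaves overhead): NaCl in fresh feed = NaCl in product, i.e. 564×0.208 = (1−0.455)·F12·0.517.
F12 = 117.31/(0.517×0.545) = 416.35 kg/min.
Recycle F2 = 0.455×416.35 = 189.44 kg/min.
Combined feed F1 = 564 + 189.44 = 753.44 kg/min.

753.4 kg/min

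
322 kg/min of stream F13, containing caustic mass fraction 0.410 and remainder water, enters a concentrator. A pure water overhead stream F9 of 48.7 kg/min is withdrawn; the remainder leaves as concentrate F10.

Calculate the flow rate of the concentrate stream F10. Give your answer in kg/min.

273.3 kg/min

Concentrate = 322 − 48.7 = 273.3 kg/min.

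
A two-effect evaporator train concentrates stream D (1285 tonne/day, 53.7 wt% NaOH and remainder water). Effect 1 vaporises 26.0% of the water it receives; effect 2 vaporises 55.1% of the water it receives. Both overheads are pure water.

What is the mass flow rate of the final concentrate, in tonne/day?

water in feed = 1285×0.463 = 594.96 tonne/day.
After stage 1: water left = (1−0.260)×594.96 = 440.27; stream total = 1130.3 tonne/day.
After stage 2: water left = (1−0.551)×440.27 = 197.68; final concentrate = 887.72 tonne/day.

887.7 tonne/day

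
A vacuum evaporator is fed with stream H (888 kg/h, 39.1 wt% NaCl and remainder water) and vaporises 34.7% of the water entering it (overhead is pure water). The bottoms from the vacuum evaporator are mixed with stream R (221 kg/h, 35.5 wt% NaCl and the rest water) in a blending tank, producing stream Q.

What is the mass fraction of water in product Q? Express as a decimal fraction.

0.538

Vapour removed = 0.347×0.609×888 = 187.65 kg/h; concentrate = 700.35 kg/h.
water reaching the mixer = 353.14 (from concentrate) + 221×0.645 = 495.68 kg/h.
Product flow = 700.35 + 221 = 921.35 kg/h; water fraction = 0.538.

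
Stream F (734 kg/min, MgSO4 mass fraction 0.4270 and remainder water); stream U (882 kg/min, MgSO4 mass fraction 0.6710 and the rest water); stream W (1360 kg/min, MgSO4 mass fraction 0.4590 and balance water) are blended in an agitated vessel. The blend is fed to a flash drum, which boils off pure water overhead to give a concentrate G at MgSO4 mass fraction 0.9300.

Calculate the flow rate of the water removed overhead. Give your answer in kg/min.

MgSO4 entering = 734×0.427 + 882×0.671 + 1360×0.459 = 1529.5 kg/min.
All MgSO4 reports to G, so G = 1529.5/0.930 = 1644.6 kg/min.
Total feed = 2976 kg/min; overhead = 2976 − 1644.6 = 1331.4 kg/min.

1331 kg/min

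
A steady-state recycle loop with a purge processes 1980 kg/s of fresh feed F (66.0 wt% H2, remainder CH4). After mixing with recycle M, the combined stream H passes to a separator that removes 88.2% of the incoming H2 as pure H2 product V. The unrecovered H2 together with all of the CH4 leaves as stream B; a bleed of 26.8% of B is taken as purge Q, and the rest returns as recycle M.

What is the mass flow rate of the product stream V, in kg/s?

H2 in H: m_A = 1980×0.660 + (1−0.268)·(1−0.882)·m_A, so m_A = 1306.8/0.9136 = 1430.3 kg/s.
Product V = 0.882×1430.3 = 1261.6 kg/s.

1262 kg/s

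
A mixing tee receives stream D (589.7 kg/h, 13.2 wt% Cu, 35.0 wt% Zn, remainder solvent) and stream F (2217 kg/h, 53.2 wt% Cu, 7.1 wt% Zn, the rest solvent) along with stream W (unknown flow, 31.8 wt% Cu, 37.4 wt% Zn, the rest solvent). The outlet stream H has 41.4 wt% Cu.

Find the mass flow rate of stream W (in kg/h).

992.8 kg/h

Let W be the unknown flow. Total out = 2806.7 + W.
Cu balance: 1257.3 + 0.318·W = 0.414·(2806.7 + W)
(0.318 − 0.414)·W = 0.414×2806.7 − 1257.3 = -95.311
W = -95.311 / -0.096 = 992.82 kg/h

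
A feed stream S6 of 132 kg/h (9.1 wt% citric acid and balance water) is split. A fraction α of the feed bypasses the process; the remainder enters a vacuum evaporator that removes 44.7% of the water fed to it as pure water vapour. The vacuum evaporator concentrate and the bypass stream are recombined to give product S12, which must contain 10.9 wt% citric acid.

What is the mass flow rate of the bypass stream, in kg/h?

78.35 kg/h

All 132×0.091 = 12.012 kg/h of citric acid reaches S12, so S12 = 12.012/0.109 = 110.2 kg/h and vapour = 21.798 kg/h.
The evaporator receives (1−α)·132 of feed at 0.909 water and removes 0.447 of that water:
0.447×0.909×(1−α)×132 = 21.798
(1−α) = 21.798/53.635 = 0.4064;  α = 0.5936.
Bypass flow = 0.5936×132 = 78.353 kg/h.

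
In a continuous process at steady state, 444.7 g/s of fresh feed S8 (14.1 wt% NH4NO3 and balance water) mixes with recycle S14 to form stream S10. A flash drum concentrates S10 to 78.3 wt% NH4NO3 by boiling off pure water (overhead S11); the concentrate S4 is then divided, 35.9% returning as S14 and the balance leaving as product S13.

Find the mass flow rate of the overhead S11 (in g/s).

Overall NH4NO3 balance (none leaves overhead): NH4NO3 in fresh feed = NH4NO3 in product, i.e. 444.7×0.141 = (1−0.359)·S4·0.783.
S4 = 62.703/(0.783×0.641) = 124.93 g/s.
Recycle S14 = 0.359×124.93 = 44.85 g/s.
Combined feed S10 = 444.7 + 44.85 = 489.55 g/s.
Overhead S11 = S10 − S4 = 489.55 − 124.93 = 364.62 g/s.

364.6 g/s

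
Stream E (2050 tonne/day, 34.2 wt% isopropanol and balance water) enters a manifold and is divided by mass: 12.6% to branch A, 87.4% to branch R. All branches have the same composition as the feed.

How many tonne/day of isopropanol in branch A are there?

88.34 tonne/day

Branch A total = 0.126×2050 = 258.3 tonne/day.
isopropanol in A = 0.342×258.3 = 88.339 tonne/day.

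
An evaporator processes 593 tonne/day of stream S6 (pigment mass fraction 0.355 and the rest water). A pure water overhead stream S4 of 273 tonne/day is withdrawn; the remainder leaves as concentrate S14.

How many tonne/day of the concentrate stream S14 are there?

Concentrate = 593 − 273 = 320 tonne/day.

320 tonne/day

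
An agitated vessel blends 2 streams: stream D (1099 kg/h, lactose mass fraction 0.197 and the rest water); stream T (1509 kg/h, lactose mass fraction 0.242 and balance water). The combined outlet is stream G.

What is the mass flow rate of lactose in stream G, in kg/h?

lactose out = lactose in = 1099×0.197 + 1509×0.242 = 581.68 kg/h.

581.7 kg/h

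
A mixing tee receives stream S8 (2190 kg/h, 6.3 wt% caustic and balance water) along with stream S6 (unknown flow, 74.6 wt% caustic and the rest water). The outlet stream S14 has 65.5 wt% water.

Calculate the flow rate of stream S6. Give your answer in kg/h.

1540 kg/h

Let S6 be the unknown flow. Total out = 2190 + S6.
water balance: 2052 + 0.254·S6 = 0.655·(2190 + S6)
(0.254 − 0.655)·S6 = 0.655×2190 − 2052 = -617.58
S6 = -617.58 / -0.401 = 1540.1 kg/h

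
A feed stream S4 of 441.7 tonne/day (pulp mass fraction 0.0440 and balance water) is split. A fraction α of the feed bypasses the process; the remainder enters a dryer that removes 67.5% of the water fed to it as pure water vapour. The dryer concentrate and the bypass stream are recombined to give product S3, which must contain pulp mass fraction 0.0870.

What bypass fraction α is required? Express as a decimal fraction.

All 441.7×0.044 = 19.435 tonne/day of pulp reaches S3, so S3 = 19.435/0.087 = 223.39 tonne/day and vapour = 218.31 tonne/day.
The evaporator receives (1−α)·441.7 of feed at 0.956 water and removes 0.675 of that water:
0.675×0.956×(1−α)×441.7 = 218.31
(1−α) = 218.31/285.03 = 0.7659;  α = 0.2341.

0.234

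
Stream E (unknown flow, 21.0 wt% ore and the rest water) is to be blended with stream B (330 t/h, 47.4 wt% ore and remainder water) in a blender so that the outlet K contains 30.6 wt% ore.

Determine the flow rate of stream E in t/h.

Let E be the unknown flow. Total out = 330 + E.
ore balance: 156.42 + 0.210·E = 0.306·(330 + E)
(0.210 − 0.306)·E = 0.306×330 − 156.42 = -55.44
E = -55.44 / -0.096 = 577.5 t/h

577.5 t/h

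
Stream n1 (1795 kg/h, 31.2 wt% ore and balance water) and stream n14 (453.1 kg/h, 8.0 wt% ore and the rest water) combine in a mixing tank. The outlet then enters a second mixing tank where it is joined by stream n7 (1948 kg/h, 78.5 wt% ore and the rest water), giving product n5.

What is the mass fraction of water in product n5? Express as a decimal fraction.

Overall, product flow = 4196.1 kg/h.
water in = 1795×0.688 + 453.1×0.920 + 1948×0.215 = 2070.6 kg/h.
water fraction in n5 = 0.493.

0.493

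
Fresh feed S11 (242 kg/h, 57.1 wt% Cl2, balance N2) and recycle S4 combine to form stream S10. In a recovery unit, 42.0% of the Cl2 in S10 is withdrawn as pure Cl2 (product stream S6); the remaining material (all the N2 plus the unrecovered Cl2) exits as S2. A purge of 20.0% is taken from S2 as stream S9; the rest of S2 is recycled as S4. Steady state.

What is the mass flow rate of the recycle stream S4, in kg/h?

N2 enters only via S11 and leaves only via the purge: 242×0.429 = 0.200×(N2 in S2), and the recovery unit passes all N2, so N2 in S10 = N2 in S2 = 519.09 kg/h.
Cl2 in S10: m_A = 242×0.571 + (1−0.200)·(1−0.420)·m_A, so m_A = 138.18/0.5360 = 257.8 kg/h.
S2 = (1−0.420)×257.8 + 519.09 = 668.62 kg/h.
Recycle S4 = (1−0.200)×668.62 = 534.89 kg/h.

534.9 kg/h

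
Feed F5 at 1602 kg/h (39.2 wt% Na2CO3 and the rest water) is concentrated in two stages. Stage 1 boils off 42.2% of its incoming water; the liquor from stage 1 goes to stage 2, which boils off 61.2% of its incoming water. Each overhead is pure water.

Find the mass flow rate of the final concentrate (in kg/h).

water in feed = 1602×0.608 = 974.02 kg/h.
After stage 1: water left = (1−0.422)×974.02 = 562.98; stream total = 1191 kg/h.
After stage 2: water left = (1−0.612)×562.98 = 218.44; final concentrate = 846.42 kg/h.

846.4 kg/h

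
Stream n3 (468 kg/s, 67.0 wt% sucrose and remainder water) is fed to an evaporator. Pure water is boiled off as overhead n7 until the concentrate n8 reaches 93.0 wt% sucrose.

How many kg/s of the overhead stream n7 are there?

130.8 kg/s

sucrose is conserved: 468×0.670 = 313.56 kg/s all reports to the concentrate.
Concentrate = 313.56/(target fraction) = 337.16 kg/s.
Overhead = 468 − 337.16 = 130.84 kg/s.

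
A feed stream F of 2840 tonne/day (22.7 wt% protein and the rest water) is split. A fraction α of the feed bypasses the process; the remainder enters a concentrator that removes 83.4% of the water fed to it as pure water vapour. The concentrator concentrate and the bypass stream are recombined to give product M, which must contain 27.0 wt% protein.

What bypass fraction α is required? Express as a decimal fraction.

0.753

All 2840×0.227 = 644.68 tonne/day of protein reaches M, so M = 644.68/0.270 = 2387.7 tonne/day and vapour = 452.3 tonne/day.
The evaporator receives (1−α)·2840 of feed at 0.773 water and removes 0.834 of that water:
0.834×0.773×(1−α)×2840 = 452.3
(1−α) = 452.3/1830.9 = 0.2470;  α = 0.7530.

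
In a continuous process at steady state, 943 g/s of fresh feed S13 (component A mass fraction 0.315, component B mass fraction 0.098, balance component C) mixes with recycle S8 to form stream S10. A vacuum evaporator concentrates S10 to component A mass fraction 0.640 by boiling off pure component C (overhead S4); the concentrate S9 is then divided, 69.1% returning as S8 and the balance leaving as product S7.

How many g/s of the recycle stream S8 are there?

1038 g/s

Overall component A balance (none leaves overhead): component A in fresh feed = component A in product, i.e. 943×0.315 = (1−0.691)·S9·0.640.
S9 = 297.05/(0.640×0.309) = 1502 g/s.
Recycle S8 = 0.691×1502 = 1037.9 g/s.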